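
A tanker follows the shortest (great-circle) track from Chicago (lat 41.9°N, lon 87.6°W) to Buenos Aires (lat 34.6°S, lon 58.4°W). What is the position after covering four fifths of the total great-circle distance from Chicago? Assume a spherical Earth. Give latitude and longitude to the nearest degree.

Convert each endpoint to a unit vector on the sphere (x = cos φ cos λ, y = cos φ sin λ, z = sin φ).
The central angle between the endpoints is δ = arccos(p₁·p₂) ≈ 1.415 rad (81.0°).
Interpolate at f = 4/5 with slerp weights a = sin((1−f)δ)/sin δ ≈ 0.283, b = sin(fδ)/sin δ ≈ 0.916.
p = a·p₁ + b·p₂ ≈ (0.404, -0.853, -0.332); φ = arcsin(p_z) ≈ -19.36°, λ = atan2(p_y, p_x) ≈ -64.64°.

≈ lat 19°S, lon 65°W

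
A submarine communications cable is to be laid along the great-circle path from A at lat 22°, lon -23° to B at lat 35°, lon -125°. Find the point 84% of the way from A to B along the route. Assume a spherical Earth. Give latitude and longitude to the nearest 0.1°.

≈ lat 39.7°, lon -108.5°

Convert each endpoint to a unit vector on the sphere (x = cos φ cos λ, y = cos φ sin λ, z = sin φ).
The central angle between the endpoints is δ = arccos(p₁·p₂) ≈ 1.514 rad (86.7°).
Interpolate at f = 0.84 with slerp weights a = sin((1−f)δ)/sin δ ≈ 0.240, b = sin(fδ)/sin δ ≈ 0.957.
p = a·p₁ + b·p₂ ≈ (-0.245, -0.729, 0.639); φ = arcsin(p_z) ≈ 39.72°, λ = atan2(p_y, p_x) ≈ -108.55°.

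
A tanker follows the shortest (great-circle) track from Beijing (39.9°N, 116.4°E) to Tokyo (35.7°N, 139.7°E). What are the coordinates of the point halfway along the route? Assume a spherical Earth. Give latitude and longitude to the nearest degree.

Write both endpoints as unit vectors p₁, p₂ with components (cos φ cos λ, cos φ sin λ, sin φ).
The central angle between the endpoints is δ = arccos(p₁·p₂) ≈ 0.329 rad (18.8°).
Interpolate at f = 1/2 with slerp weights a = sin((1−f)δ)/sin δ ≈ 0.507, b = sin(fδ)/sin δ ≈ 0.507.
p = a·p₁ + b·p₂ ≈ (-0.487, 0.614, 0.621); φ = arcsin(p_z) ≈ 38.38°, λ = atan2(p_y, p_x) ≈ 128.39°.

≈ (38°N, 128°E)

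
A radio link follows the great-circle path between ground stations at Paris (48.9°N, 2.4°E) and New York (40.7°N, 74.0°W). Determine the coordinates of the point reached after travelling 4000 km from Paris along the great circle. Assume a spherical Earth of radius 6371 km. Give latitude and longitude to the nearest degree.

Write both endpoints as unit vectors p₁, p₂ with components (cos φ cos λ, cos φ sin λ, sin φ).
The central angle between the endpoints is δ = arccos(p₁·p₂) ≈ 0.917 rad (52.5°). The total great-circle distance is δ·R ≈ 0.917 × 6371 ≈ 5839 km, so the target fraction is f = 4000/5839 ≈ 0.685.
Interpolate at f ≈ 0.685 with slerp weights a = sin((1−f)δ)/sin δ ≈ 0.359, b = sin(fδ)/sin δ ≈ 0.740.
p = a·p₁ + b·p₂ ≈ (0.390, -0.530, 0.753); φ = arcsin(p_z) ≈ 48.86°, λ = atan2(p_y, p_x) ≈ -53.61°.

≈ 49°N, 54°W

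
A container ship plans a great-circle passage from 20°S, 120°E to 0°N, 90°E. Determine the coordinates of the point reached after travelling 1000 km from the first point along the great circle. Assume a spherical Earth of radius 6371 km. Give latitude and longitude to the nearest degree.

≈ 15°S, 112°E

Write both endpoints as unit vectors p₁, p₂ with components (cos φ cos λ, cos φ sin λ, sin φ).
The central angle between the endpoints is δ = arccos(p₁·p₂) ≈ 0.620 rad (35.5°). The total great-circle distance is δ·R ≈ 0.620 × 6371 ≈ 3951 km, so the target fraction is f = 1000/3951 ≈ 0.253.
Interpolate at f ≈ 0.253 with slerp weights a = sin((1−f)δ)/sin δ ≈ 0.769, b = sin(fδ)/sin δ ≈ 0.269.
p = a·p₁ + b·p₂ ≈ (-0.361, 0.895, -0.263); φ = arcsin(p_z) ≈ -15.25°, λ = atan2(p_y, p_x) ≈ 111.99°.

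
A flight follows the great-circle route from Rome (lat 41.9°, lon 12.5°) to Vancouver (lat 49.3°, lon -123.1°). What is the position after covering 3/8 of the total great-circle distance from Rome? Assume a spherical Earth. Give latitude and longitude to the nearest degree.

The haversine formula gives a central angle δ ≈ 1.411 rad (80.8°) between the endpoints.
Interpolate at f = 3/8 with slerp weights a = sin((1−f)δ)/sin δ ≈ 0.782, b = sin(fδ)/sin δ ≈ 0.511.
p = a·p₁ + b·p₂ ≈ (0.386, -0.153, 0.910); φ = arcsin(p_z) ≈ 65.46°, λ = atan2(p_y, p_x) ≈ -21.66°.

≈ lat 65°, lon -22°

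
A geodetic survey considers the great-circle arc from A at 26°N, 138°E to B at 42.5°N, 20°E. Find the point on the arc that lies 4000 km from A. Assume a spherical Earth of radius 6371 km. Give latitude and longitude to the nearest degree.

≈ 49°N, 102°E

Convert each endpoint to a unit vector on the sphere (x = cos φ cos λ, y = cos φ sin λ, z = sin φ).
The central angle between the endpoints is δ = arccos(p₁·p₂) ≈ 1.586 rad (90.9°). The total great-circle distance is δ·R ≈ 1.586 × 6371 ≈ 10103 km, so the target fraction is f = 4000/10103 ≈ 0.396.
Interpolate at f ≈ 0.396 with slerp weights a = sin((1−f)δ)/sin δ ≈ 0.818, b = sin(fδ)/sin δ ≈ 0.587.
p = a·p₁ + b·p₂ ≈ (-0.139, 0.640, 0.756); φ = arcsin(p_z) ≈ 49.07°, λ = atan2(p_y, p_x) ≈ 102.29°.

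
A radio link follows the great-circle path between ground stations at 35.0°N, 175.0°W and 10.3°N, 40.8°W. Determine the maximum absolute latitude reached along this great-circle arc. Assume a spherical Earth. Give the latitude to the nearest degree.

The great circle lies in the plane with unit normal n̂ = (p₁ × p₂)/|p₁ × p₂|.
Here n̂_z ≈ +0.650; the vertex latitude is φ_max = arccos|n̂_z| ≈ 49.4°.
Check via Clairaut: cos φ_max = |cos φ₁| · sin C = cos(35.0°)·sin(52.6°) ≈ 0.650, again giving ≈ 49.4°.

≈ 49°N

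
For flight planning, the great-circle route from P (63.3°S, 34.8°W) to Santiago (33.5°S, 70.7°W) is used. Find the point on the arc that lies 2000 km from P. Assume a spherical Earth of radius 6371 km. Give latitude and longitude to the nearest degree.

Write both endpoints as unit vectors p₁, p₂ with components (cos φ cos λ, cos φ sin λ, sin φ).
The central angle between the endpoints is δ = arccos(p₁·p₂) ≈ 0.649 rad (37.2°). The total great-circle distance is δ·R ≈ 0.649 × 6371 ≈ 4136 km, so the target fraction is f = 2000/4136 ≈ 0.484.
Interpolate at f ≈ 0.484 with slerp weights a = sin((1−f)δ)/sin δ ≈ 0.544, b = sin(fδ)/sin δ ≈ 0.511.
p = a·p₁ + b·p₂ ≈ (0.342, -0.542, -0.768); φ = arcsin(p_z) ≈ -50.19°, λ = atan2(p_y, p_x) ≈ -57.76°.

≈ (50°S, 58°W)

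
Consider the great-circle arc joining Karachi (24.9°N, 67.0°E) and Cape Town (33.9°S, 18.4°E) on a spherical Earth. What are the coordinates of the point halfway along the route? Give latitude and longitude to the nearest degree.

Write both endpoints as unit vectors p₁, p₂ with components (cos φ cos λ, cos φ sin λ, sin φ).
The central angle between the endpoints is δ = arccos(p₁·p₂) ≈ 1.305 rad (74.7°).
Interpolate at f = 1/2 with slerp weights a = sin((1−f)δ)/sin δ ≈ 0.629, b = sin(fδ)/sin δ ≈ 0.629.
p = a·p₁ + b·p₂ ≈ (0.719, 0.690, -0.086); φ = arcsin(p_z) ≈ -4.93°, λ = atan2(p_y, p_x) ≈ 43.85°.

≈ 5°S, 44°E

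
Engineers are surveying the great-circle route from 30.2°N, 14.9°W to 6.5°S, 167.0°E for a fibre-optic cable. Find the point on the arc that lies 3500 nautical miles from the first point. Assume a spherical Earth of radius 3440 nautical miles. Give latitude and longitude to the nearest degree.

From cos δ = sin φ₁ sin φ₂ + cos φ₁ cos φ₂ cos Δλ, the central angle is δ ≈ 2.727 rad (156.2°). The total great-circle distance is δ·R ≈ 2.727 × 3440 ≈ 9380 nmi, so the target fraction is f = 3500/9380 ≈ 0.373.
Interpolate at f ≈ 0.373 with slerp weights a = sin((1−f)δ)/sin δ ≈ 2.457, b = sin(fδ)/sin δ ≈ 2.111.
p = a·p₁ + b·p₂ ≈ (0.009, -0.074, 0.997); φ = arcsin(p_z) ≈ 85.71°, λ = atan2(p_y, p_x) ≈ -83.19°.

≈ 86°N, 83°W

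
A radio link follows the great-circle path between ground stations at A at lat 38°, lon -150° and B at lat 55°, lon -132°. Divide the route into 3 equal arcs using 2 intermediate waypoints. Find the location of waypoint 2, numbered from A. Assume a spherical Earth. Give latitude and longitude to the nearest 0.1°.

≈ lat 49.7°, lon -139.3°

From cos δ = sin φ₁ sin φ₂ + cos φ₁ cos φ₂ cos Δλ, the central angle is δ ≈ 0.365 rad (20.9°).
Interpolate at f = 2/3 with slerp weights a = sin((1−f)δ)/sin δ ≈ 0.340, b = sin(fδ)/sin δ ≈ 0.675.
p = a·p₁ + b·p₂ ≈ (-0.491, -0.422, 0.762); φ = arcsin(p_z) ≈ 49.66°, λ = atan2(p_y, p_x) ≈ -139.35°.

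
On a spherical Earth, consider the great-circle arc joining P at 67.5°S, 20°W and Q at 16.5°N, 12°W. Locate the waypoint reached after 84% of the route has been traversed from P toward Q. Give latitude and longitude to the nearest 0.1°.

≈ 3.0°N, 12.7°W

From cos δ = sin φ₁ sin φ₂ + cos φ₁ cos φ₂ cos Δλ, the central angle is δ ≈ 1.470 rad (84.2°).
Interpolate at f = 0.84 with slerp weights a = sin((1−f)δ)/sin δ ≈ 0.234, b = sin(fδ)/sin δ ≈ 0.949.
p = a·p₁ + b·p₂ ≈ (0.974, -0.220, 0.053); φ = arcsin(p_z) ≈ 3.05°, λ = atan2(p_y, p_x) ≈ -12.72°.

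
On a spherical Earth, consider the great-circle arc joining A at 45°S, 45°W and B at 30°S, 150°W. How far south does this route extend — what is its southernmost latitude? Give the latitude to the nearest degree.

The great circle lies in the plane with unit normal n̂ = (p₁ × p₂)/|p₁ × p₂|.
Here n̂_z ≈ -0.603; the vertex latitude is φ_max = arccos|n̂_z| ≈ 52.9°.
Check via Clairaut: cos φ_max = |cos φ₁| · sin C = cos(45.0°)·sin(121.5°) ≈ 0.603, again giving ≈ 52.9°.

≈ 53°S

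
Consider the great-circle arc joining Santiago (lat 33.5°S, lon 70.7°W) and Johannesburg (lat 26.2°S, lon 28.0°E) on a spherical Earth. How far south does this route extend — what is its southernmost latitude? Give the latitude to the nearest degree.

The great circle lies in the plane with unit normal n̂ = (p₁ × p₂)/|p₁ × p₂|.
Here n̂_z ≈ +0.746; the vertex latitude is φ_max = arccos|n̂_z| ≈ 41.8°.
Check via Clairaut: cos φ_max = |cos φ₁| · sin C = cos(33.5°)·sin(116.5°) ≈ 0.746, again giving ≈ 41.8°.

≈ 42°S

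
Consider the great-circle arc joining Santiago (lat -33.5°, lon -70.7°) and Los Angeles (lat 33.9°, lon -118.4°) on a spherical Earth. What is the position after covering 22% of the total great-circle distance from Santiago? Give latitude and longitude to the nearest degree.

≈ lat -19°, lon -82°

From cos δ = sin φ₁ sin φ₂ + cos φ₁ cos φ₂ cos Δλ, the central angle is δ ≈ 1.412 rad (80.9°).
Interpolate at f = 0.22 with slerp weights a = sin((1−f)δ)/sin δ ≈ 0.903, b = sin(fδ)/sin δ ≈ 0.310.
p = a·p₁ + b·p₂ ≈ (0.127, -0.937, -0.326); φ = arcsin(p_z) ≈ -19.02°, λ = atan2(p_y, p_x) ≈ -82.30°.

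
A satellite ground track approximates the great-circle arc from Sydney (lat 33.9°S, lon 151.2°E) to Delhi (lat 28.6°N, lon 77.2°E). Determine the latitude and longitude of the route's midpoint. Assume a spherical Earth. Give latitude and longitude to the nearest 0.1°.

The haversine formula gives a central angle δ ≈ 1.637 rad (93.8°) between the endpoints.
Interpolate at f = 1/2 with slerp weights a = sin((1−f)δ)/sin δ ≈ 0.732, b = sin(fδ)/sin δ ≈ 0.732.
p = a·p₁ + b·p₂ ≈ (-0.390, 0.919, -0.058); φ = arcsin(p_z) ≈ -3.32°, λ = atan2(p_y, p_x) ≈ 112.99°.

≈ lat 3.3°S, lon 113.0°E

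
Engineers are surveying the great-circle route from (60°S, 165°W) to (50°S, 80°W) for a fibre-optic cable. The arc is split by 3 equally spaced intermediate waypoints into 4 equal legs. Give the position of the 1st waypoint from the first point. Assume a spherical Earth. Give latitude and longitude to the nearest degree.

≈ (63°S, 142°W)

Write both endpoints as unit vectors p₁, p₂ with components (cos φ cos λ, cos φ sin λ, sin φ).
The central angle between the endpoints is δ = arccos(p₁·p₂) ≈ 0.807 rad (46.3°).
Interpolate at f = 1/4 with slerp weights a = sin((1−f)δ)/sin δ ≈ 0.788, b = sin(fδ)/sin δ ≈ 0.277.
p = a·p₁ + b·p₂ ≈ (-0.350, -0.278, -0.895); φ = arcsin(p_z) ≈ -63.49°, λ = atan2(p_y, p_x) ≈ -141.54°.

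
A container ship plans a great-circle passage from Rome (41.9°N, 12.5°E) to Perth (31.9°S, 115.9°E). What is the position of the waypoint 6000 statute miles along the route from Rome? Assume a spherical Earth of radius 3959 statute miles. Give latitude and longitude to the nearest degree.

From cos δ = sin φ₁ sin φ₂ + cos φ₁ cos φ₂ cos Δλ, the central angle is δ ≈ 2.094 rad (120.0°). The total great-circle distance is δ·R ≈ 2.094 × 3959 ≈ 8289 mi, so the target fraction is f = 6000/8289 ≈ 0.724.
Interpolate at f ≈ 0.724 with slerp weights a = sin((1−f)δ)/sin δ ≈ 0.631, b = sin(fδ)/sin δ ≈ 1.152.
p = a·p₁ + b·p₂ ≈ (0.031, 0.982, -0.188); φ = arcsin(p_z) ≈ -10.82°, λ = atan2(p_y, p_x) ≈ 88.19°.

≈ 11°S, 88°E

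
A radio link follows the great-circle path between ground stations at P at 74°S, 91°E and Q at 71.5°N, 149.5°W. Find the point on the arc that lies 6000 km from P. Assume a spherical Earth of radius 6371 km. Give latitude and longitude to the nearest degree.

≈ 29°S, 150°E

From cos δ = sin φ₁ sin φ₂ + cos φ₁ cos φ₂ cos Δλ, the central angle is δ ≈ 2.839 rad (162.7°). The total great-circle distance is δ·R ≈ 2.839 × 6371 ≈ 18089 km, so the target fraction is f = 6000/18089 ≈ 0.332.
Interpolate at f ≈ 0.332 with slerp weights a = sin((1−f)δ)/sin δ ≈ 3.181, b = sin(fδ)/sin δ ≈ 2.716.
p = a·p₁ + b·p₂ ≈ (-0.758, 0.439, -0.482); φ = arcsin(p_z) ≈ -28.84°, λ = atan2(p_y, p_x) ≈ 149.90°.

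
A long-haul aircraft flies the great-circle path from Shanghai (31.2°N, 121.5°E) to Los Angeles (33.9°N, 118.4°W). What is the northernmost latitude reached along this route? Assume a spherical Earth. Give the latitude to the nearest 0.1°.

≈ 52.0°N

The great circle lies in the plane with unit normal n̂ = (p₁ × p₂)/|p₁ × p₂|.
Here n̂_z ≈ +0.616; the vertex latitude is φ_max = arccos|n̂_z| ≈ 52.0°.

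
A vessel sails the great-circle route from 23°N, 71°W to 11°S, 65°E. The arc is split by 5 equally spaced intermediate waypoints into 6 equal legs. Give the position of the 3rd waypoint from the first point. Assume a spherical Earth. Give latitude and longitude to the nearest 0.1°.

≈ 15.6°N, 1.5°E

From cos δ = sin φ₁ sin φ₂ + cos φ₁ cos φ₂ cos Δλ, the central angle is δ ≈ 2.381 rad (136.4°).
Interpolate at f = 3/6 with slerp weights a = sin((1−f)δ)/sin δ ≈ 1.347, b = sin(fδ)/sin δ ≈ 1.347.
p = a·p₁ + b·p₂ ≈ (0.963, 0.026, 0.269); φ = arcsin(p_z) ≈ 15.63°, λ = atan2(p_y, p_x) ≈ 1.55°.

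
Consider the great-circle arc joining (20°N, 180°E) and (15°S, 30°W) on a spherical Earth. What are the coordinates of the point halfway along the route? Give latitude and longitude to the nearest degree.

From cos δ = sin φ₁ sin φ₂ + cos φ₁ cos φ₂ cos Δλ, the central angle is δ ≈ 2.635 rad (151.0°).
Interpolate at f = 1/2 with slerp weights a = sin((1−f)δ)/sin δ ≈ 1.997, b = sin(fδ)/sin δ ≈ 1.997.
p = a·p₁ + b·p₂ ≈ (-0.206, -0.964, 0.166); φ = arcsin(p_z) ≈ 9.56°, λ = atan2(p_y, p_x) ≈ -102.06°.

≈ (10°N, 102°W)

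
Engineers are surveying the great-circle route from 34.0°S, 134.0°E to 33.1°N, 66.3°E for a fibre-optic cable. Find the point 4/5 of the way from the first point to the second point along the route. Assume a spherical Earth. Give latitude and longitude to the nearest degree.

The haversine formula gives a central angle δ ≈ 1.613 rad (92.4°) between the endpoints.
Interpolate at f = 4/5 with slerp weights a = sin((1−f)δ)/sin δ ≈ 0.317, b = sin(fδ)/sin δ ≈ 0.962.
p = a·p₁ + b·p₂ ≈ (0.141, 0.927, 0.348); φ = arcsin(p_z) ≈ 20.35°, λ = atan2(p_y, p_x) ≈ 81.34°.

≈ 20°N, 81°E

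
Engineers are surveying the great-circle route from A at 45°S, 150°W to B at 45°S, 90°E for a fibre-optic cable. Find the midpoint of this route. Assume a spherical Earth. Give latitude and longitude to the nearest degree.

≈ 63°S, 150°E

Write both endpoints as unit vectors p₁, p₂ with components (cos φ cos λ, cos φ sin λ, sin φ).
The central angle between the endpoints is δ = arccos(p₁·p₂) ≈ 1.318 rad (75.5°).
Interpolate at f = 1/2 with slerp weights a = sin((1−f)δ)/sin δ ≈ 0.632, b = sin(fδ)/sin δ ≈ 0.632.
p = a·p₁ + b·p₂ ≈ (-0.387, 0.224, -0.894); φ = arcsin(p_z) ≈ -63.43°, λ = atan2(p_y, p_x) ≈ 150.00°.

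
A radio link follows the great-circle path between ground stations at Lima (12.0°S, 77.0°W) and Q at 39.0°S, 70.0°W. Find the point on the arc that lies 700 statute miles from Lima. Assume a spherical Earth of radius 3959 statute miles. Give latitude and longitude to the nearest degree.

From cos δ = sin φ₁ sin φ₂ + cos φ₁ cos φ₂ cos Δλ, the central angle is δ ≈ 0.484 rad (27.7°). The total great-circle distance is δ·R ≈ 0.484 × 3959 ≈ 1914 mi, so the target fraction is f = 700/1914 ≈ 0.366.
Interpolate at f ≈ 0.366 with slerp weights a = sin((1−f)δ)/sin δ ≈ 0.649, b = sin(fδ)/sin δ ≈ 0.378.
p = a·p₁ + b·p₂ ≈ (0.243, -0.895, -0.373); φ = arcsin(p_z) ≈ -21.91°, λ = atan2(p_y, p_x) ≈ -74.79°.

≈ 22°S, 75°W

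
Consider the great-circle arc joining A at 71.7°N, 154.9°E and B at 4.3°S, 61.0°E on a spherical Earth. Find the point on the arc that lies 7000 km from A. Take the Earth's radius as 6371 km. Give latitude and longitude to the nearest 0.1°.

From cos δ = sin φ₁ sin φ₂ + cos φ₁ cos φ₂ cos Δλ, the central angle is δ ≈ 1.663 rad (95.3°). The total great-circle distance is δ·R ≈ 1.663 × 6371 ≈ 10598 km, so the target fraction is f = 7000/10598 ≈ 0.661.
Interpolate at f ≈ 0.661 with slerp weights a = sin((1−f)δ)/sin δ ≈ 0.537, b = sin(fδ)/sin δ ≈ 0.894.
p = a·p₁ + b·p₂ ≈ (0.280, 0.852, 0.443); φ = arcsin(p_z) ≈ 26.31°, λ = atan2(p_y, p_x) ≈ 71.83°.

≈ 26.3°N, 71.8°E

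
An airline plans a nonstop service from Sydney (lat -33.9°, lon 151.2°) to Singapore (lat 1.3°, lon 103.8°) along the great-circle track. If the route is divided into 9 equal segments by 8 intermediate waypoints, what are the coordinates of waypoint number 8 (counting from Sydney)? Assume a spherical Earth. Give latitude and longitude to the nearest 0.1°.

From cos δ = sin φ₁ sin φ₂ + cos φ₁ cos φ₂ cos Δλ, the central angle is δ ≈ 0.990 rad (56.7°).
Interpolate at f = 8/9 with slerp weights a = sin((1−f)δ)/sin δ ≈ 0.131, b = sin(fδ)/sin δ ≈ 0.922.
p = a·p₁ + b·p₂ ≈ (-0.315, 0.948, -0.052); φ = arcsin(p_z) ≈ -3.00°, λ = atan2(p_y, p_x) ≈ 108.41°.

≈ lat -3.0°, lon 108.4°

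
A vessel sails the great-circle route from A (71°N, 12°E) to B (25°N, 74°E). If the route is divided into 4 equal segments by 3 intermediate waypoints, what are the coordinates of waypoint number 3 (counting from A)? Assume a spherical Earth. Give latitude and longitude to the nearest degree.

≈ (38°N, 68°E)

From cos δ = sin φ₁ sin φ₂ + cos φ₁ cos φ₂ cos Δλ, the central angle is δ ≈ 1.003 rad (57.4°).
Interpolate at f = 3/4 with slerp weights a = sin((1−f)δ)/sin δ ≈ 0.294, b = sin(fδ)/sin δ ≈ 0.810.
p = a·p₁ + b·p₂ ≈ (0.296, 0.726, 0.621); φ = arcsin(p_z) ≈ 38.37°, λ = atan2(p_y, p_x) ≈ 67.81°.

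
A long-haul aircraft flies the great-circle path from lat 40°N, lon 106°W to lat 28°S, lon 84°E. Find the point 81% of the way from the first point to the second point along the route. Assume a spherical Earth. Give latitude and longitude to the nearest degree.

≈ lat 1°S, lon 100°E

The haversine formula gives a central angle δ ≈ 2.887 rad (165.4°) between the endpoints.
Interpolate at f = 0.81 with slerp weights a = sin((1−f)δ)/sin δ ≈ 2.074, b = sin(fδ)/sin δ ≈ 2.861.
p = a·p₁ + b·p₂ ≈ (-0.174, 0.985, -0.010); φ = arcsin(p_z) ≈ -0.56°, λ = atan2(p_y, p_x) ≈ 100.02°.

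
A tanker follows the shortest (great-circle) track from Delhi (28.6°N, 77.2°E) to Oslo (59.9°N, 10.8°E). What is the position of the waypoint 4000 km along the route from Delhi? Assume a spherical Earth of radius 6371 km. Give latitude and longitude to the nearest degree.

≈ 54°N, 42°E

Write both endpoints as unit vectors p₁, p₂ with components (cos φ cos λ, cos φ sin λ, sin φ).
The central angle between the endpoints is δ = arccos(p₁·p₂) ≈ 0.939 rad (53.8°). The total great-circle distance is δ·R ≈ 0.939 × 6371 ≈ 5984 km, so the target fraction is f = 4000/5984 ≈ 0.668.
Interpolate at f ≈ 0.668 with slerp weights a = sin((1−f)δ)/sin δ ≈ 0.380, b = sin(fδ)/sin δ ≈ 0.728.
p = a·p₁ + b·p₂ ≈ (0.432, 0.393, 0.811); φ = arcsin(p_z) ≈ 54.23°, λ = atan2(p_y, p_x) ≈ 42.30°.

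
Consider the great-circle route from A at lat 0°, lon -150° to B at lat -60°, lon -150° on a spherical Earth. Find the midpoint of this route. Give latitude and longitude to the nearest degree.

The haversine formula gives a central angle δ ≈ 1.047 rad (60.0°) between the endpoints.
Interpolate at f = 1/2 with slerp weights a = sin((1−f)δ)/sin δ ≈ 0.577, b = sin(fδ)/sin δ ≈ 0.577.
p = a·p₁ + b·p₂ ≈ (-0.750, -0.433, -0.500); φ = arcsin(p_z) ≈ -30.00°, λ = atan2(p_y, p_x) ≈ -150.00°.

≈ lat -30°, lon -150°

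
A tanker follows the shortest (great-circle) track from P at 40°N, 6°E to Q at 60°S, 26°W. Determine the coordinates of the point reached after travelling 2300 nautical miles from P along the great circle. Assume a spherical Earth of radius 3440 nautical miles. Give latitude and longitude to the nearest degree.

The haversine formula gives a central angle δ ≈ 1.805 rad (103.4°) between the endpoints. The total great-circle distance is δ·R ≈ 1.805 × 3440 ≈ 6208 nmi, so the target fraction is f = 2300/6208 ≈ 0.370.
Interpolate at f ≈ 0.370 with slerp weights a = sin((1−f)δ)/sin δ ≈ 0.932, b = sin(fδ)/sin δ ≈ 0.637.
p = a·p₁ + b·p₂ ≈ (0.997, -0.065, 0.047); φ = arcsin(p_z) ≈ 2.72°, λ = atan2(p_y, p_x) ≈ -3.73°.

≈ 3°N, 4°W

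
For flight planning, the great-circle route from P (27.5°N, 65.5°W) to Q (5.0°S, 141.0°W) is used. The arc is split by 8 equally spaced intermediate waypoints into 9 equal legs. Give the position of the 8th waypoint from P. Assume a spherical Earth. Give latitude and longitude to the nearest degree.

≈ (1°S, 133°W)

The haversine formula gives a central angle δ ≈ 1.389 rad (79.6°) between the endpoints.
Interpolate at f = 8/9 with slerp weights a = sin((1−f)δ)/sin δ ≈ 0.156, b = sin(fδ)/sin δ ≈ 0.960.
p = a·p₁ + b·p₂ ≈ (-0.686, -0.728, -0.011); φ = arcsin(p_z) ≈ -0.66°, λ = atan2(p_y, p_x) ≈ -133.29°.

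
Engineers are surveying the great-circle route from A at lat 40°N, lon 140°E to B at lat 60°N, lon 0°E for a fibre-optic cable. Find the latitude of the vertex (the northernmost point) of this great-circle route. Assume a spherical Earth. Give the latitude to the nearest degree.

The great circle lies in the plane with unit normal n̂ = (p₁ × p₂)/|p₁ × p₂|.
Here n̂_z ≈ -0.255; the vertex latitude is φ_max = arccos|n̂_z| ≈ 75.2°.
Check via Clairaut: cos φ_max = |cos φ₁| · sin C = cos(40.0°)·sin(19.5°) ≈ 0.255, again giving ≈ 75.2°.

≈ 75°N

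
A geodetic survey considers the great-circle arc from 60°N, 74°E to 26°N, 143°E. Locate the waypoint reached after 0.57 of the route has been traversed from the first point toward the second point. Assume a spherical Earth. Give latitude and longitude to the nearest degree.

Convert each endpoint to a unit vector on the sphere (x = cos φ cos λ, y = cos φ sin λ, z = sin φ).
The central angle between the endpoints is δ = arccos(p₁·p₂) ≈ 1.000 rad (57.3°).
Interpolate at f = 0.57 with slerp weights a = sin((1−f)δ)/sin δ ≈ 0.495, b = sin(fδ)/sin δ ≈ 0.641.
p = a·p₁ + b·p₂ ≈ (-0.392, 0.585, 0.710); φ = arcsin(p_z) ≈ 45.24°, λ = atan2(p_y, p_x) ≈ 123.83°.

≈ 45°N, 124°E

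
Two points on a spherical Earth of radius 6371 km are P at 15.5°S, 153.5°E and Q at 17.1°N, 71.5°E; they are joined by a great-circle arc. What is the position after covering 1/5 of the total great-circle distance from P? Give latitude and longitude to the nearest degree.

From cos δ = sin φ₁ sin φ₂ + cos φ₁ cos φ₂ cos Δλ, the central angle is δ ≈ 1.521 rad (87.2°).
Interpolate at f = 1/5 with slerp weights a = sin((1−f)δ)/sin δ ≈ 0.939, b = sin(fδ)/sin δ ≈ 0.300.
p = a·p₁ + b·p₂ ≈ (-0.719, 0.676, -0.163); φ = arcsin(p_z) ≈ -9.37°, λ = atan2(p_y, p_x) ≈ 136.78°.

≈ 9°S, 137°E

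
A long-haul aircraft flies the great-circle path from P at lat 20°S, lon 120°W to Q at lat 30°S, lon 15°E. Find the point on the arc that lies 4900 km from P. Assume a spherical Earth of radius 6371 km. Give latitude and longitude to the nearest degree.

≈ lat 47°S, lon 77°W

From cos δ = sin φ₁ sin φ₂ + cos φ₁ cos φ₂ cos Δλ, the central angle is δ ≈ 1.987 rad (113.9°). The total great-circle distance is δ·R ≈ 1.987 × 6371 ≈ 12660 km, so the target fraction is f = 4900/12660 ≈ 0.387.
Interpolate at f ≈ 0.387 with slerp weights a = sin((1−f)δ)/sin δ ≈ 1.026, b = sin(fδ)/sin δ ≈ 0.760.
p = a·p₁ + b·p₂ ≈ (0.154, -0.665, -0.731); φ = arcsin(p_z) ≈ -46.98°, λ = atan2(p_y, p_x) ≈ -76.95°.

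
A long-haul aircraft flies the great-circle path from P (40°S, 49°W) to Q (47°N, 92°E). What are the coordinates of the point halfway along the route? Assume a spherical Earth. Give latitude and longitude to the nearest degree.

Write both endpoints as unit vectors p₁, p₂ with components (cos φ cos λ, cos φ sin λ, sin φ).
The central angle between the endpoints is δ = arccos(p₁·p₂) ≈ 2.639 rad (151.2°).
Interpolate at f = 1/2 with slerp weights a = sin((1−f)δ)/sin δ ≈ 2.009, b = sin(fδ)/sin δ ≈ 2.009.
p = a·p₁ + b·p₂ ≈ (0.962, 0.208, 0.178); φ = arcsin(p_z) ≈ 10.25°, λ = atan2(p_y, p_x) ≈ 12.19°.

≈ (10°N, 12°E)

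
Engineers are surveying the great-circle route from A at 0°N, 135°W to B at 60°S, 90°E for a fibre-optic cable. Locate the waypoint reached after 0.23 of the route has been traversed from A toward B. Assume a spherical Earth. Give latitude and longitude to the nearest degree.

≈ 23°S, 145°W

Write both endpoints as unit vectors p₁, p₂ with components (cos φ cos λ, cos φ sin λ, sin φ).
The central angle between the endpoints is δ = arccos(p₁·p₂) ≈ 1.932 rad (110.7°).
Interpolate at f = 0.23 with slerp weights a = sin((1−f)δ)/sin δ ≈ 1.065, b = sin(fδ)/sin δ ≈ 0.460.
p = a·p₁ + b·p₂ ≈ (-0.753, -0.524, -0.398); φ = arcsin(p_z) ≈ -23.45°, λ = atan2(p_y, p_x) ≈ -145.20°.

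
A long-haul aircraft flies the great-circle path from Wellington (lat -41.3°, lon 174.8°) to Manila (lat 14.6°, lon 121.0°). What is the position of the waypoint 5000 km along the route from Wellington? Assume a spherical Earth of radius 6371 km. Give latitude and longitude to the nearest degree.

≈ lat -9°, lon 139°

From cos δ = sin φ₁ sin φ₂ + cos φ₁ cos φ₂ cos Δλ, the central angle is δ ≈ 1.305 rad (74.8°). The total great-circle distance is δ·R ≈ 1.305 × 6371 ≈ 8312 km, so the target fraction is f = 5000/8312 ≈ 0.602.
Interpolate at f ≈ 0.602 with slerp weights a = sin((1−f)δ)/sin δ ≈ 0.515, b = sin(fδ)/sin δ ≈ 0.732.
p = a·p₁ + b·p₂ ≈ (-0.750, 0.643, -0.155); φ = arcsin(p_z) ≈ -8.93°, λ = atan2(p_y, p_x) ≈ 139.42°.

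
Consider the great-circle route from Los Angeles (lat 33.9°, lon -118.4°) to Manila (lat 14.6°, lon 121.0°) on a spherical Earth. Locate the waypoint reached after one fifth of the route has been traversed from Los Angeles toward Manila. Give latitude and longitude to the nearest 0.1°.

≈ lat 42.1°, lon -143.2°

Write both endpoints as unit vectors p₁, p₂ with components (cos φ cos λ, cos φ sin λ, sin φ).
The central angle between the endpoints is δ = arccos(p₁·p₂) ≈ 1.842 rad (105.6°).
Interpolate at f = 1/5 with slerp weights a = sin((1−f)δ)/sin δ ≈ 1.033, b = sin(fδ)/sin δ ≈ 0.374.
p = a·p₁ + b·p₂ ≈ (-0.594, -0.444, 0.671); φ = arcsin(p_z) ≈ 42.11°, λ = atan2(p_y, p_x) ≈ -143.22°.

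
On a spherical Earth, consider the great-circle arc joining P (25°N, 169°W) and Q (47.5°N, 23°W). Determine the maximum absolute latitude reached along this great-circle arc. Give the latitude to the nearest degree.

The great circle lies in the plane with unit normal n̂ = (p₁ × p₂)/|p₁ × p₂|.
Here n̂_z ≈ +0.349; the vertex latitude is φ_max = arccos|n̂_z| ≈ 69.6°.

≈ 70°N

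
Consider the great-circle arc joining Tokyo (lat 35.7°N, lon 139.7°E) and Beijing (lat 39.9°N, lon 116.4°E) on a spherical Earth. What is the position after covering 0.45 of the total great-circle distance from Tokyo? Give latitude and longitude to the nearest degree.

≈ lat 38°N, lon 130°E

Write both endpoints as unit vectors p₁, p₂ with components (cos φ cos λ, cos φ sin λ, sin φ).
The central angle between the endpoints is δ = arccos(p₁·p₂) ≈ 0.329 rad (18.8°).
Interpolate at f = 0.45 with slerp weights a = sin((1−f)δ)/sin δ ≈ 0.557, b = sin(fδ)/sin δ ≈ 0.457.
p = a·p₁ + b·p₂ ≈ (-0.501, 0.606, 0.618); φ = arcsin(p_z) ≈ 38.16°, λ = atan2(p_y, p_x) ≈ 129.55°.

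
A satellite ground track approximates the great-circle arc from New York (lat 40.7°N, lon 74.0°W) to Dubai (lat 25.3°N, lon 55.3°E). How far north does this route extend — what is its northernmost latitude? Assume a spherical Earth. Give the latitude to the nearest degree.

≈ 58°N

The great circle lies in the plane with unit normal n̂ = (p₁ × p₂)/|p₁ × p₂|.
Here n̂_z ≈ +0.537; the vertex latitude is φ_max = arccos|n̂_z| ≈ 57.5°.
Check via Clairaut: cos φ_max = |cos φ₁| · sin C = cos(40.7°)·sin(45.1°) ≈ 0.537, again giving ≈ 57.5°.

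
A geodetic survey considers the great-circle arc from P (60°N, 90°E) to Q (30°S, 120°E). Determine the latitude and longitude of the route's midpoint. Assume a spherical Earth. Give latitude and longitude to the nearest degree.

≈ (15°N, 109°E)

Write both endpoints as unit vectors p₁, p₂ with components (cos φ cos λ, cos φ sin λ, sin φ).
The central angle between the endpoints is δ = arccos(p₁·p₂) ≈ 1.629 rad (93.3°).
Interpolate at f = 1/2 with slerp weights a = sin((1−f)δ)/sin δ ≈ 0.729, b = sin(fδ)/sin δ ≈ 0.729.
p = a·p₁ + b·p₂ ≈ (-0.315, 0.911, 0.267); φ = arcsin(p_z) ≈ 15.47°, λ = atan2(p_y, p_x) ≈ 109.11°.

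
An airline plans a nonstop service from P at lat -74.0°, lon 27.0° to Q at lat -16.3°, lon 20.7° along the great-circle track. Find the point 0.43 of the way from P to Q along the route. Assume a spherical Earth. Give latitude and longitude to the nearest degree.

≈ lat -49°, lon 22°

Convert each endpoint to a unit vector on the sphere (x = cos φ cos λ, y = cos φ sin λ, z = sin φ).
The central angle between the endpoints is δ = arccos(p₁·p₂) ≈ 1.009 rad (57.8°).
Interpolate at f = 0.43 with slerp weights a = sin((1−f)δ)/sin δ ≈ 0.643, b = sin(fδ)/sin δ ≈ 0.497.
p = a·p₁ + b·p₂ ≈ (0.604, 0.249, -0.757); φ = arcsin(p_z) ≈ -49.22°, λ = atan2(p_y, p_x) ≈ 22.41°.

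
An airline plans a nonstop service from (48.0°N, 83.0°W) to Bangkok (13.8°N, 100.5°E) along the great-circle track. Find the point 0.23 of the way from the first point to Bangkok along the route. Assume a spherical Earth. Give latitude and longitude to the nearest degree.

Convert each endpoint to a unit vector on the sphere (x = cos φ cos λ, y = cos φ sin λ, z = sin φ).
The central angle between the endpoints is δ = arccos(p₁·p₂) ≈ 2.062 rad (118.1°).
Interpolate at f = 0.23 with slerp weights a = sin((1−f)δ)/sin δ ≈ 1.134, b = sin(fδ)/sin δ ≈ 0.518.
p = a·p₁ + b·p₂ ≈ (0.001, -0.259, 0.966); φ = arcsin(p_z) ≈ 75.01°, λ = atan2(p_y, p_x) ≈ -89.82°.

≈ (75°N, 90°W)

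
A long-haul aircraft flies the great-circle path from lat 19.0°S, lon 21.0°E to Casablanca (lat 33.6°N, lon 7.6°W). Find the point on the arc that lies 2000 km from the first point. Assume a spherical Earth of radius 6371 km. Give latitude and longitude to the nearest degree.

Write both endpoints as unit vectors p₁, p₂ with components (cos φ cos λ, cos φ sin λ, sin φ).
The central angle between the endpoints is δ = arccos(p₁·p₂) ≈ 1.034 rad (59.3°). The total great-circle distance is δ·R ≈ 1.034 × 6371 ≈ 6588 km, so the target fraction is f = 2000/6588 ≈ 0.304.
Interpolate at f ≈ 0.304 with slerp weights a = sin((1−f)δ)/sin δ ≈ 0.767, b = sin(fδ)/sin δ ≈ 0.359.
p = a·p₁ + b·p₂ ≈ (0.974, 0.220, -0.051); φ = arcsin(p_z) ≈ -2.92°, λ = atan2(p_y, p_x) ≈ 12.75°.

≈ lat 3°S, lon 13°E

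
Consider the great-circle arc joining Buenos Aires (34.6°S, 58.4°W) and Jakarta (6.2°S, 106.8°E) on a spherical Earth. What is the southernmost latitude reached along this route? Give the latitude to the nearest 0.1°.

≈ 72.2°S

The great circle lies in the plane with unit normal n̂ = (p₁ × p₂)/|p₁ × p₂|.
Here n̂_z ≈ +0.306; the vertex latitude is φ_max = arccos|n̂_z| ≈ 72.2°.
Check via Clairaut: cos φ_max = |cos φ₁| · sin C = cos(34.6°)·sin(158.2°) ≈ 0.306, again giving ≈ 72.2°.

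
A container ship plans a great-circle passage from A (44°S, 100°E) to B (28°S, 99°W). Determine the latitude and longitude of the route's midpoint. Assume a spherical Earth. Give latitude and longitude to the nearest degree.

≈ (75°S, 148°W)

Write both endpoints as unit vectors p₁, p₂ with components (cos φ cos λ, cos φ sin λ, sin φ).
The central angle between the endpoints is δ = arccos(p₁·p₂) ≈ 1.849 rad (105.9°).
Interpolate at f = 1/2 with slerp weights a = sin((1−f)δ)/sin δ ≈ 0.830, b = sin(fδ)/sin δ ≈ 0.830.
p = a·p₁ + b·p₂ ≈ (-0.218, -0.136, -0.966); φ = arcsin(p_z) ≈ -75.10°, λ = atan2(p_y, p_x) ≈ -148.11°.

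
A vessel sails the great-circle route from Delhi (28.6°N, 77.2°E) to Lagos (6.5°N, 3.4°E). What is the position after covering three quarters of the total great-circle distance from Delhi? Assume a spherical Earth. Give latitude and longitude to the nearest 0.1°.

≈ 14.7°N, 19.9°E

The haversine formula gives a central angle δ ≈ 1.269 rad (72.7°) between the endpoints.
Interpolate at f = 3/4 with slerp weights a = sin((1−f)δ)/sin δ ≈ 0.327, b = sin(fδ)/sin δ ≈ 0.853.
p = a·p₁ + b·p₂ ≈ (0.909, 0.330, 0.253); φ = arcsin(p_z) ≈ 14.65°, λ = atan2(p_y, p_x) ≈ 19.94°.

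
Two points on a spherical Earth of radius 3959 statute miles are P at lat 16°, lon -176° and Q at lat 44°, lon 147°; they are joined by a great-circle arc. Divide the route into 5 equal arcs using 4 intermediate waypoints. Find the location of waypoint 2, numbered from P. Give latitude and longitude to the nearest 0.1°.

Write both endpoints as unit vectors p₁, p₂ with components (cos φ cos λ, cos φ sin λ, sin φ).
The central angle between the endpoints is δ = arccos(p₁·p₂) ≈ 0.732 rad (42.0°).
Interpolate at f = 2/5 with slerp weights a = sin((1−f)δ)/sin δ ≈ 0.636, b = sin(fδ)/sin δ ≈ 0.432.
p = a·p₁ + b·p₂ ≈ (-0.871, 0.127, 0.475); φ = arcsin(p_z) ≈ 28.38°, λ = atan2(p_y, p_x) ≈ 171.73°.

≈ lat 28.4°, lon 171.7°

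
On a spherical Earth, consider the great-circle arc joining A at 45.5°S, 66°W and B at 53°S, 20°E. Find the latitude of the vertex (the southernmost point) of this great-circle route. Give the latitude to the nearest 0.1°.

≈ 58.3°S

The great circle lies in the plane with unit normal n̂ = (p₁ × p₂)/|p₁ × p₂|.
Here n̂_z ≈ +0.526; the vertex latitude is φ_max = arccos|n̂_z| ≈ 58.3°.
Check via Clairaut: cos φ_max = |cos φ₁| · sin C = cos(45.5°)·sin(131.4°) ≈ 0.526, again giving ≈ 58.3°.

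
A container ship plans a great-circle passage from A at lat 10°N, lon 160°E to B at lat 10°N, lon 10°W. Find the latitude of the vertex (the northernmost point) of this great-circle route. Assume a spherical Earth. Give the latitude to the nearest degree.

≈ 64°N

The great circle lies in the plane with unit normal n̂ = (p₁ × p₂)/|p₁ × p₂|.
Here n̂_z ≈ -0.443; the vertex latitude is φ_max = arccos|n̂_z| ≈ 63.7°.
Check via Clairaut: cos φ_max = |cos φ₁| · sin C = cos(10.0°)·sin(26.7°) ≈ 0.443, again giving ≈ 63.7°.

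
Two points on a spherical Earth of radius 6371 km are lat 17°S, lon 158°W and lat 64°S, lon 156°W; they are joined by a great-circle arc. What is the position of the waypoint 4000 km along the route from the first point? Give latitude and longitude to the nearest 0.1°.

The haversine formula gives a central angle δ ≈ 0.821 rad (47.0°) between the endpoints. The total great-circle distance is δ·R ≈ 0.821 × 6371 ≈ 5228 km, so the target fraction is f = 4000/5228 ≈ 0.765.
Interpolate at f ≈ 0.765 with slerp weights a = sin((1−f)δ)/sin δ ≈ 0.262, b = sin(fδ)/sin δ ≈ 0.803.
p = a·p₁ + b·p₂ ≈ (-0.554, -0.237, -0.798); φ = arcsin(p_z) ≈ -52.96°, λ = atan2(p_y, p_x) ≈ -156.83°.

≈ lat 53.0°S, lon 156.8°W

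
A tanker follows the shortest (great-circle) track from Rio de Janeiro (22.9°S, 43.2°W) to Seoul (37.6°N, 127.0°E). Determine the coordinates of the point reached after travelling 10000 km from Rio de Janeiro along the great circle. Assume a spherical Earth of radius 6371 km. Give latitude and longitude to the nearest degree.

From cos δ = sin φ₁ sin φ₂ + cos φ₁ cos φ₂ cos Δλ, the central angle is δ ≈ 2.846 rad (163.1°). The total great-circle distance is δ·R ≈ 2.846 × 6371 ≈ 18132 km, so the target fraction is f = 10000/18132 ≈ 0.552.
Interpolate at f ≈ 0.552 with slerp weights a = sin((1−f)δ)/sin δ ≈ 3.285, b = sin(fδ)/sin δ ≈ 3.432.
p = a·p₁ + b·p₂ ≈ (0.569, 0.101, 0.816); φ = arcsin(p_z) ≈ 54.70°, λ = atan2(p_y, p_x) ≈ 10.02°.

≈ 55°N, 10°E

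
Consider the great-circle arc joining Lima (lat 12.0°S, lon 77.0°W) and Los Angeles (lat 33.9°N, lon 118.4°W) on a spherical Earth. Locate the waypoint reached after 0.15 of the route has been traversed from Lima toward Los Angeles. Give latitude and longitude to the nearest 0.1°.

≈ lat 4.9°S, lon 82.7°W

Write both endpoints as unit vectors p₁, p₂ with components (cos φ cos λ, cos φ sin λ, sin φ).
The central angle between the endpoints is δ = arccos(p₁·p₂) ≈ 1.055 rad (60.5°).
Interpolate at f = 0.15 with slerp weights a = sin((1−f)δ)/sin δ ≈ 0.898, b = sin(fδ)/sin δ ≈ 0.181.
p = a·p₁ + b·p₂ ≈ (0.126, -0.988, -0.086); φ = arcsin(p_z) ≈ -4.92°, λ = atan2(p_y, p_x) ≈ -82.73°.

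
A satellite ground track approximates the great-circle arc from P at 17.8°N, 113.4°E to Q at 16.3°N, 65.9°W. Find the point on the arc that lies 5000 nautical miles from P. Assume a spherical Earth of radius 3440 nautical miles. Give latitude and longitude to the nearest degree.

≈ 79°N, 60°W

From cos δ = sin φ₁ sin φ₂ + cos φ₁ cos φ₂ cos Δλ, the central angle is δ ≈ 2.546 rad (145.9°). The total great-circle distance is δ·R ≈ 2.546 × 3440 ≈ 8759 nmi, so the target fraction is f = 5000/8759 ≈ 0.571.
Interpolate at f ≈ 0.571 with slerp weights a = sin((1−f)δ)/sin δ ≈ 1.583, b = sin(fδ)/sin δ ≈ 1.771.
p = a·p₁ + b·p₂ ≈ (0.095, -0.168, 0.981); φ = arcsin(p_z) ≈ 78.86°, λ = atan2(p_y, p_x) ≈ -60.43°.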